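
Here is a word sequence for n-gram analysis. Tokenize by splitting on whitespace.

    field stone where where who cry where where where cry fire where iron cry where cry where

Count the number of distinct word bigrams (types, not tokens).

11

17 tokens → 16 bigram windows in total.
Repeated bigrams (each contributes count−1 duplicates):
  cry where: 3
  where where: 3
  where cry: 2
5 duplicate windows → 16 − 5 = 11 distinct.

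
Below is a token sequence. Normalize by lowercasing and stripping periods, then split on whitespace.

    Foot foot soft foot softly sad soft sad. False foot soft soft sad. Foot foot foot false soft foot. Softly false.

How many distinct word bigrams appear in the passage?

14

21 tokens → 20 bigram windows in total.
Repeated bigrams (each contributes count−1 duplicates):
  foot foot: 3
  foot soft: 2
  foot softly: 2
  soft foot: 2
  soft sad: 2
6 duplicate windows → 20 − 6 = 14 distinct.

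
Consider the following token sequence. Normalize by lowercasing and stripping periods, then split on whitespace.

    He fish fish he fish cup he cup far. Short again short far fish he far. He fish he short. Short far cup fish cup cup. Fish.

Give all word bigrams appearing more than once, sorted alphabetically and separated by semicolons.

cup fish; fish cup; fish he; he fish; short far

Bigram counts meeting the condition (more than once):
  cup fish: 2
  fish cup: 2
  fish he: 3
  he fish: 3
  short far: 2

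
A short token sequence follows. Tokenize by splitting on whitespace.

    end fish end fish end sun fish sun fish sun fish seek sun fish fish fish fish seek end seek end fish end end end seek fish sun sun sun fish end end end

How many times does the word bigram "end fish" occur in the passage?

Scanning the 33 overlapping bigram windows for "end fish":
  position 1–2: end fish
  position 3–4: end fish
  position 21–22: end fish

3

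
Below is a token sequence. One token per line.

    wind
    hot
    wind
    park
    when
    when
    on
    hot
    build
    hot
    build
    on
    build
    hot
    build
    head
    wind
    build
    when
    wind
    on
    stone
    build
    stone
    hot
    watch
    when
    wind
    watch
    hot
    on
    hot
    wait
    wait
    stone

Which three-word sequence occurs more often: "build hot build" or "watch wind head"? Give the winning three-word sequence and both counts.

"build hot build" (2 vs 0)

"build hot build": 2 occurrences
"watch wind head": 0 occurrences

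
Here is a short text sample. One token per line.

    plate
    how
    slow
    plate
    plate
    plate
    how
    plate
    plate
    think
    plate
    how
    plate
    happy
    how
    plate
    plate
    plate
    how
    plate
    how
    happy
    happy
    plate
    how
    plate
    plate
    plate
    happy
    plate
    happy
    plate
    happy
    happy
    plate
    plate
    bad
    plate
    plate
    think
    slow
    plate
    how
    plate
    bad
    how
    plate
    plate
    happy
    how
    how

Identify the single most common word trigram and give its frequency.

Trigram frequencies (highest first):
  plate how plate: 5
  how plate plate: 4
  plate plate plate: 3
  plate plate how: 2
  plate plate think: 2
  plate happy how: 2
  … (27 more, each ≤ 2)

"plate how plate", 5 times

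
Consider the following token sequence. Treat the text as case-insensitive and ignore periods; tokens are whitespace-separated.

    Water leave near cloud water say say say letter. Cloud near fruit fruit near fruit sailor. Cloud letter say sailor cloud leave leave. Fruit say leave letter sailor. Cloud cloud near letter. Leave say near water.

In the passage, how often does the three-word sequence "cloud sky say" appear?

0

Scanning the 34 overlapping trigram windows for "cloud sky say":
  (none found)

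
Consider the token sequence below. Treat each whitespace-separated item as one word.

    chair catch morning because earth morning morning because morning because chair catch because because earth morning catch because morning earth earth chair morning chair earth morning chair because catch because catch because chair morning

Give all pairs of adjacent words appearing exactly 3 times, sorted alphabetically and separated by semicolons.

earth morning; morning because

Bigram counts meeting the condition (exactly 3 times):
  earth morning: 3
  morning because: 3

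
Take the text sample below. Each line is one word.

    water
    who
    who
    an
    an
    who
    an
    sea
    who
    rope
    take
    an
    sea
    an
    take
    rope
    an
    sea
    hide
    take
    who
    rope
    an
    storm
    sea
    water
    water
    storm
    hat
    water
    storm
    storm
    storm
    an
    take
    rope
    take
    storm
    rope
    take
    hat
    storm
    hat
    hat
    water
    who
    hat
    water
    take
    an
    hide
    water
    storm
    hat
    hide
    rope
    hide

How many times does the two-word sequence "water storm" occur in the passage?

Scanning the 56 overlapping bigram windows for "water storm":
  position 27–28: water storm
  position 30–31: water storm
  position 52–53: water storm

3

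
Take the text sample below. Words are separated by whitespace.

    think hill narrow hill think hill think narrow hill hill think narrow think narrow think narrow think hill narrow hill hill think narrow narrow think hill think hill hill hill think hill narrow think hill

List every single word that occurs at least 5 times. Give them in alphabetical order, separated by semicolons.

Unigram counts meeting the condition (at least 5 times):
  hill: 14
  narrow: 9
  think: 12

hill; narrow; think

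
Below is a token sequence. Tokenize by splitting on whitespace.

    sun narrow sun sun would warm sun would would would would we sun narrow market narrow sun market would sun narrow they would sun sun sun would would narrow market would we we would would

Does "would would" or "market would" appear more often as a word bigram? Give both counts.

"would would": 5 occurrences
"market would": 2 occurrences

"would would" (5 vs 2)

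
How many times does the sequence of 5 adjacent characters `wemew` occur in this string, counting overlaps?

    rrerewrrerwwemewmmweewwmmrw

1

Sliding a length-5 window over the 27 characters (23 positions):
  position 12–16: wemew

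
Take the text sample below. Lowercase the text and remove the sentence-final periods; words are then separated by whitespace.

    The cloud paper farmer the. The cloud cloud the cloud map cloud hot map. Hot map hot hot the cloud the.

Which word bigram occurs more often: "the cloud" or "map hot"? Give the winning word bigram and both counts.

"the cloud": 4 occurrences
"map hot": 2 occurrences

"the cloud" (4 vs 2)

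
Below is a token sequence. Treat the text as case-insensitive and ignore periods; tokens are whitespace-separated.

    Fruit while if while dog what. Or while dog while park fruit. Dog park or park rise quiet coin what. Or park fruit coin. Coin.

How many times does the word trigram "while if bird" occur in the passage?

0

Scanning the 23 overlapping trigram windows for "while if bird":
  (none found)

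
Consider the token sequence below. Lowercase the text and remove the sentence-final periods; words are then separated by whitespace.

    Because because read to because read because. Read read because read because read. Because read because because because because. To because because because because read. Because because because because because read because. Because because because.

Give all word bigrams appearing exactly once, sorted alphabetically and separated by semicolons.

because to; read read; read to

Bigram counts meeting the condition (exactly once):
  because to: 1
  read read: 1
  read to: 1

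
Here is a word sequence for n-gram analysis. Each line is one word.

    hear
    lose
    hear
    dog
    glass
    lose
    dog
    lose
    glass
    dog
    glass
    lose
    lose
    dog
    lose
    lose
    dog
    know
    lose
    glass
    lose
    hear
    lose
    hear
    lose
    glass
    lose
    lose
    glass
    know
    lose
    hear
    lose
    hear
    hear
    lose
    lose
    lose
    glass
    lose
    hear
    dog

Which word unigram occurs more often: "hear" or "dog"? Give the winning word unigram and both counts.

"hear" (8 vs 6)

"hear": 8 occurrences
"dog": 6 occurrences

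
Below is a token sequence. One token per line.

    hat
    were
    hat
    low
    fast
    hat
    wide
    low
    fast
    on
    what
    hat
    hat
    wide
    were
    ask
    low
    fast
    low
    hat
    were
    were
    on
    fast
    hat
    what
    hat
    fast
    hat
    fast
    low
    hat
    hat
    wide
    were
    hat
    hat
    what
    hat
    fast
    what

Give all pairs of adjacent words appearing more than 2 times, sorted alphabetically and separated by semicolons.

fast hat; hat fast; hat hat; hat wide; low fast; what hat

Bigram counts meeting the condition (more than 2 times):
  fast hat: 3
  hat fast: 3
  hat hat: 3
  hat wide: 3
  low fast: 3
  what hat: 3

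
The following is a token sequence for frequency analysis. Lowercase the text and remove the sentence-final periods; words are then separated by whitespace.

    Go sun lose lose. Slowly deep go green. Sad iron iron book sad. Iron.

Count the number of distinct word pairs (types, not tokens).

14 tokens → 13 bigram windows in total.
Repeated bigrams (each contributes count−1 duplicates):
  sad iron: 2
1 duplicate windows → 13 − 1 = 12 distinct.

12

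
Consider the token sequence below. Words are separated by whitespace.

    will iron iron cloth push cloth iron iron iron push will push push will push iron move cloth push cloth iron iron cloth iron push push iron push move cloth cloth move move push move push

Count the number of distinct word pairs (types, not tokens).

18

36 tokens → 35 bigram windows in total.
Repeated bigrams (each contributes count−1 duplicates):
  iron iron: 4
  cloth iron: 3
  iron push: 3
  cloth push: 2
  iron cloth: 2
  move cloth: 2
  move push: 2
  push cloth: 2
  … (5 more repeated)
17 duplicate windows → 35 − 17 = 18 distinct.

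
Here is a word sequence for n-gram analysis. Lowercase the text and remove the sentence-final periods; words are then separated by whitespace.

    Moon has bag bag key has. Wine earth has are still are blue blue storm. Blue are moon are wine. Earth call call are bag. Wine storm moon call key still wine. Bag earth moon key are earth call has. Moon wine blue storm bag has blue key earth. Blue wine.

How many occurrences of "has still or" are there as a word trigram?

0

Scanning the 49 overlapping trigram windows for "has still or":
  (none found)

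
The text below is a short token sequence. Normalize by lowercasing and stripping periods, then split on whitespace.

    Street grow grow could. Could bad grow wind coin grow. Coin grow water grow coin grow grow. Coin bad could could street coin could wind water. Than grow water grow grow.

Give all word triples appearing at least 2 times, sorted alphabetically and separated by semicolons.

Trigram counts meeting the condition (at least 2 times):
  grow coin grow: 2
  grow water grow: 2

grow coin grow; grow water grow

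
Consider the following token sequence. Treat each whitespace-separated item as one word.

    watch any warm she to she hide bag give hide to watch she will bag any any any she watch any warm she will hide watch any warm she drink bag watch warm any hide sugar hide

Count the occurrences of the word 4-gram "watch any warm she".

3

Scanning the 34 overlapping 4-gram windows for "watch any warm she":
  position 1–4: watch any warm she
  position 20–23: watch any warm she
  position 26–29: watch any warm she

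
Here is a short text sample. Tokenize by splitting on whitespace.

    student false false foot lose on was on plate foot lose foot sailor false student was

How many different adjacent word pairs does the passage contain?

14

16 tokens → 15 bigram windows in total.
Repeated bigrams (each contributes count−1 duplicates):
  foot lose: 2
1 duplicate windows → 15 − 1 = 14 distinct.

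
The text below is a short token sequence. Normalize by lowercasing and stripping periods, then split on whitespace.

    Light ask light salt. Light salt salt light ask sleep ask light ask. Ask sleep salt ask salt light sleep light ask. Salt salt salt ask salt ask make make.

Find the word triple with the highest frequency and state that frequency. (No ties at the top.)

"salt ask salt", 2 times

Trigram frequencies (highest first):
  salt ask salt: 2
  light ask light: 1
  ask light salt: 1
  light salt light: 1
  salt light salt: 1
  light salt salt: 1
  … (21 more, each ≤ 1)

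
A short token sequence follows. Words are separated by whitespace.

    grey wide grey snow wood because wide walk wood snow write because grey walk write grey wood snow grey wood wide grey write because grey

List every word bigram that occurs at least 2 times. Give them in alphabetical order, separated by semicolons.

Bigram counts meeting the condition (at least 2 times):
  because grey: 2
  grey wood: 2
  wide grey: 2
  wood snow: 2
  write because: 2

because grey; grey wood; wide grey; wood snow; write because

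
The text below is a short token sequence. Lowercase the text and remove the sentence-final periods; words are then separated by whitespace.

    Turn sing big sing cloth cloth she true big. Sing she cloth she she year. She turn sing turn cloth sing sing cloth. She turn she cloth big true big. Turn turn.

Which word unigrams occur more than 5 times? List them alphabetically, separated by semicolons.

Unigram counts meeting the condition (more than 5 times):
  cloth: 6
  she: 7
  sing: 6
  turn: 6

cloth; she; sing; turn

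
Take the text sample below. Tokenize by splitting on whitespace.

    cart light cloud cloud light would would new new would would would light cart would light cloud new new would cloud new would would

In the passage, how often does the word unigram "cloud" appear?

4

Scanning the 24 tokens for "cloud":
  position 3: cloud
  position 4: cloud
  position 17: cloud
  position 21: cloud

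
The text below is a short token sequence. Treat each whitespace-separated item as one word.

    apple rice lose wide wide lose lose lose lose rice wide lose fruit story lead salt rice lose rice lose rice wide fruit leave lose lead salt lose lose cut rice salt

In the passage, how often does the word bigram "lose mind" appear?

0

Scanning the 31 overlapping bigram windows for "lose mind":
  (none found)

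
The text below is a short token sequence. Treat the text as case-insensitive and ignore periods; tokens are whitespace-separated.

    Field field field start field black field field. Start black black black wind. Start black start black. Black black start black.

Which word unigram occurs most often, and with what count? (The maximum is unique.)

"black", 9 times

Unigram frequencies (highest first):
  black: 9
  field: 6
  start: 5
  wind: 1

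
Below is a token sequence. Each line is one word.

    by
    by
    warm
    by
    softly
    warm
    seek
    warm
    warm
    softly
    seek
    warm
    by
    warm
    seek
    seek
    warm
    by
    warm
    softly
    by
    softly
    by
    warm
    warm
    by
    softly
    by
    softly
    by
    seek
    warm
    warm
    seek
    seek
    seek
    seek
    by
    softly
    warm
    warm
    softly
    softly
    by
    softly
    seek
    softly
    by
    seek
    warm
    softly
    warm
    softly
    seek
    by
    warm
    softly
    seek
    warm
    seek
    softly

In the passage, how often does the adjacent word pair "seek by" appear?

2

Scanning the 60 overlapping bigram windows for "seek by":
  position 37–38: seek by
  position 54–55: seek by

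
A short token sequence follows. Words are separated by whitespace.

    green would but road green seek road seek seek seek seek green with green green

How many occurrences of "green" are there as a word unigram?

5

Scanning the 15 tokens for "green":
  position 1: green
  position 5: green
  position 12: green
  position 14: green
  position 15: green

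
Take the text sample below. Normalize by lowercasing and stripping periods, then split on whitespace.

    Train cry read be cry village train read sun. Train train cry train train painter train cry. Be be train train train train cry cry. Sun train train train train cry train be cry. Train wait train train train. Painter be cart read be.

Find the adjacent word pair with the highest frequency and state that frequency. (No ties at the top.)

"train train", 10 times

Bigram frequencies (highest first):
  train train: 10
  train cry: 5
  cry train: 3
  read be: 2
  be cry: 2
  sun train: 2
  … (18 more, each ≤ 2)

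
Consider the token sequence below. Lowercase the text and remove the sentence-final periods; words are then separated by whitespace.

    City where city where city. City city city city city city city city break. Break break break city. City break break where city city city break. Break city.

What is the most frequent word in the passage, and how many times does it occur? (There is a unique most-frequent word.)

Unigram frequencies (highest first):
  city: 17
  break: 8
  where: 3

"city", 17 times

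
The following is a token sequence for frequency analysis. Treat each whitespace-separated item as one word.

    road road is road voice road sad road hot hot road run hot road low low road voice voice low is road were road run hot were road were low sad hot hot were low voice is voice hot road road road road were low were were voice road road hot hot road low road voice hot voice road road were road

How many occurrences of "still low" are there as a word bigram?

Scanning the 61 overlapping bigram windows for "still low":
  (none found)

0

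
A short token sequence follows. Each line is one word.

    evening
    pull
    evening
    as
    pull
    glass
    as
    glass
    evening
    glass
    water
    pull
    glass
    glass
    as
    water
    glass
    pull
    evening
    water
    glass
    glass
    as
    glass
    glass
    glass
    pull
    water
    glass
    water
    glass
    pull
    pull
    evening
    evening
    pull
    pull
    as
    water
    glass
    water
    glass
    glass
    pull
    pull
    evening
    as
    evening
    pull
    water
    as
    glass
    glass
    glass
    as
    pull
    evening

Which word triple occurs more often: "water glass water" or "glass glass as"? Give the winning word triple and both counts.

"water glass water": 2 occurrences
"glass glass as": 3 occurrences

"glass glass as" (3 vs 2)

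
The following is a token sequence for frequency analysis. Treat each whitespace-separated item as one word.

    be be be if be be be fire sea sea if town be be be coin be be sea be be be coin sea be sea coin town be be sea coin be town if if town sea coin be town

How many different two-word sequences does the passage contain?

20

41 tokens → 40 bigram windows in total.
Repeated bigrams (each contributes count−1 duplicates):
  be be: 10
  be sea: 3
  coin be: 3
  sea coin: 3
  be coin: 2
  be town: 2
  if town: 2
  sea be: 2
  … (1 more repeated)
20 duplicate windows → 40 − 20 = 20 distinct.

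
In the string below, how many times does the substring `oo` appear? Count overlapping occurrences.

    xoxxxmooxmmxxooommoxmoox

Sliding a length-2 window over the 24 characters (23 positions):
  position 7–8: oo
  position 14–15: oo
  position 15–16: oo
  position 22–23: oo

4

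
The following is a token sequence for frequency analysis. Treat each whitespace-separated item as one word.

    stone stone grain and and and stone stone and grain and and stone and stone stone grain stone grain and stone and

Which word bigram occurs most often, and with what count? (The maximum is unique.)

"and stone", 4 times

Bigram frequencies (highest first):
  and stone: 4
  stone stone: 3
  stone grain: 3
  grain and: 3
  and and: 3
  stone and: 3
  … (2 more, each ≤ 1)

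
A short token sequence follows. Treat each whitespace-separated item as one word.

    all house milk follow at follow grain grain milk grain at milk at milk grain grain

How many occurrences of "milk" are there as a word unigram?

4

Scanning the 16 tokens for "milk":
  position 3: milk
  position 9: milk
  position 12: milk
  position 14: milk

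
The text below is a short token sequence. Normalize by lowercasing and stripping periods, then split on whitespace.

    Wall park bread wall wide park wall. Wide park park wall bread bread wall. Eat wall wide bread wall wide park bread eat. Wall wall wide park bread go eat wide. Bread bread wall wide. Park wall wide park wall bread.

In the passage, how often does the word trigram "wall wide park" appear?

Scanning the 39 overlapping trigram windows for "wall wide park":
  position 4–6: wall wide park
  position 7–9: wall wide park
  position 19–21: wall wide park
  position 25–27: wall wide park
  position 34–36: wall wide park
  position 37–39: wall wide park

6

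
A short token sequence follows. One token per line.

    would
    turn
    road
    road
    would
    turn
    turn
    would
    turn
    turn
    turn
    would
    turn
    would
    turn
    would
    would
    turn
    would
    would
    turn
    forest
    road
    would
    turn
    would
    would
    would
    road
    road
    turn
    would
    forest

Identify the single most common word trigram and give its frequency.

Trigram frequencies (highest first):
  would turn would: 4
  turn would turn: 3
  turn would would: 3
  road would turn: 2
  would turn turn: 2
  turn turn would: 2
  … (14 more, each ≤ 2)

"would turn would", 4 times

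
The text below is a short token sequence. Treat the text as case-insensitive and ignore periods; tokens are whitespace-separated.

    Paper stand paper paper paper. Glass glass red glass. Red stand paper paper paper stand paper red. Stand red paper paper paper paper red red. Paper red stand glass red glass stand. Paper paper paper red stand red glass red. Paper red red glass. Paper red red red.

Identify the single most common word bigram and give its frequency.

Bigram frequencies (highest first):
  paper paper: 9
  paper red: 6
  stand paper: 4
  glass red: 4
  red glass: 4
  red stand: 4
  … (9 more, each ≤ 4)

"paper paper", 9 times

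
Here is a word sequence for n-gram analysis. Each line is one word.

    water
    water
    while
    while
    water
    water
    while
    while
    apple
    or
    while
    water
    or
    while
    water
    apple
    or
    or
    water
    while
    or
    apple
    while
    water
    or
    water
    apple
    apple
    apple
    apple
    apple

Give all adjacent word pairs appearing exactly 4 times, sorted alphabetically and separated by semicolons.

apple apple; while water

Bigram counts meeting the condition (exactly 4 times):
  apple apple: 4
  while water: 4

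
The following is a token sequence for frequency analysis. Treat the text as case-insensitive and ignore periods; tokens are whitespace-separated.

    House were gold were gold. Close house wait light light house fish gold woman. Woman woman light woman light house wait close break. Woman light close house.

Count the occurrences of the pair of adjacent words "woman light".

3

Scanning the 26 overlapping bigram windows for "woman light":
  position 16–17: woman light
  position 18–19: woman light
  position 24–25: woman light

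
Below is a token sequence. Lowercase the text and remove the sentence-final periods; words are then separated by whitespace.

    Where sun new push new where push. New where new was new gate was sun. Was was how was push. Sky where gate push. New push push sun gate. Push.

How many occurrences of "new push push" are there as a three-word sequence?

Scanning the 28 overlapping trigram windows for "new push push":
  position 25–27: new push push

1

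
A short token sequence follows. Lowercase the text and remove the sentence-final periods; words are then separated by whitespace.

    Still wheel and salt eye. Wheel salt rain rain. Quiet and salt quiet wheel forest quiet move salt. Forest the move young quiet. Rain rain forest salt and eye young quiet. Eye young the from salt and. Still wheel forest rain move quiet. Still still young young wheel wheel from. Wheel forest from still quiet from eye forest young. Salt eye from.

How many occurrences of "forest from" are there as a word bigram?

Scanning the 61 overlapping bigram windows for "forest from":
  position 52–53: forest from

1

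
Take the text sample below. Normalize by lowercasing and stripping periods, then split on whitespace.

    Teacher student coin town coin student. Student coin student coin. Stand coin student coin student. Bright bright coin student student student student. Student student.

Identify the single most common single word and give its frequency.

Unigram frequencies (highest first):
  student: 12
  coin: 7
  bright: 2
  teacher: 1
  town: 1
  stand: 1

"student", 12 times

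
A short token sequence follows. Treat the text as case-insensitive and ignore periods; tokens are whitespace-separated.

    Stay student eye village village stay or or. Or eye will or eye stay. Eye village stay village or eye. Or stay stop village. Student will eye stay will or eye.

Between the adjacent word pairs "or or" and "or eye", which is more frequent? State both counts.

"or or": 2 occurrences
"or eye": 4 occurrences

"or eye" (4 vs 2)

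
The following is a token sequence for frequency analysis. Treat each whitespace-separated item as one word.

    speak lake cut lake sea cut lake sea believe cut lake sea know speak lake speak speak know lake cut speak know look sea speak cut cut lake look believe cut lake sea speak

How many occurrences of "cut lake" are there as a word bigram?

Scanning the 33 overlapping bigram windows for "cut lake":
  position 3–4: cut lake
  position 6–7: cut lake
  position 10–11: cut lake
  position 27–28: cut lake
  position 31–32: cut lake

5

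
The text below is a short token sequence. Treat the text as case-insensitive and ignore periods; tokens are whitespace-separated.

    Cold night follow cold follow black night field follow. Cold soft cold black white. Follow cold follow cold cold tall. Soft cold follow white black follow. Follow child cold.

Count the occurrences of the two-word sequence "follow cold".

4

Scanning the 28 overlapping bigram windows for "follow cold":
  position 3–4: follow cold
  position 9–10: follow cold
  position 15–16: follow cold
  position 17–18: follow cold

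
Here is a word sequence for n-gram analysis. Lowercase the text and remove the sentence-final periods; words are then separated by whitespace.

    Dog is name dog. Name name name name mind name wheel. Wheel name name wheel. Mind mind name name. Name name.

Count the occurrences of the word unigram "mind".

Scanning the 21 tokens for "mind":
  position 9: mind
  position 16: mind
  position 17: mind

3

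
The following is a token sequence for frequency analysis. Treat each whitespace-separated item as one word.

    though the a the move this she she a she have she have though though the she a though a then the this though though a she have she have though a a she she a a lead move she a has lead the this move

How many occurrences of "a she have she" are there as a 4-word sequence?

Scanning the 43 overlapping 4-gram windows for "a she have she":
  position 9–12: a she have she
  position 26–29: a she have she

2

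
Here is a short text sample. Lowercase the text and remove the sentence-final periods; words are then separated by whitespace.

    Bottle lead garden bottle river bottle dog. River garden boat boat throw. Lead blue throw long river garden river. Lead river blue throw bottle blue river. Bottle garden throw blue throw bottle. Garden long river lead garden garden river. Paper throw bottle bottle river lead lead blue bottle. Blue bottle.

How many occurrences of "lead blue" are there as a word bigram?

2

Scanning the 49 overlapping bigram windows for "lead blue":
  position 13–14: lead blue
  position 46–47: lead blue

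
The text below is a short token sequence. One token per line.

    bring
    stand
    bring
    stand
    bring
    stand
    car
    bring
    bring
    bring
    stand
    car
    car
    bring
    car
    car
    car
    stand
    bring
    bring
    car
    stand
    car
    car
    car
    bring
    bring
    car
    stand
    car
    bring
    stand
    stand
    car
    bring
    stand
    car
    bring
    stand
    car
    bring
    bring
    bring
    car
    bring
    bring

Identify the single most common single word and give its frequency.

Unigram frequencies (highest first):
  bring: 19
  car: 16
  stand: 11

"bring", 19 times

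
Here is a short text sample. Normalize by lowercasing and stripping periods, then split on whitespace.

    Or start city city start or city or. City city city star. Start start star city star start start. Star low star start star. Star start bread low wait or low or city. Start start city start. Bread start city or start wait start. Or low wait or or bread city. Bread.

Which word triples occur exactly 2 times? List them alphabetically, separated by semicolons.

Trigram counts meeting the condition (exactly 2 times):
  city star start: 2
  low wait or: 2
  star start start: 2
  start start star: 2

city star start; low wait or; star start start; start start star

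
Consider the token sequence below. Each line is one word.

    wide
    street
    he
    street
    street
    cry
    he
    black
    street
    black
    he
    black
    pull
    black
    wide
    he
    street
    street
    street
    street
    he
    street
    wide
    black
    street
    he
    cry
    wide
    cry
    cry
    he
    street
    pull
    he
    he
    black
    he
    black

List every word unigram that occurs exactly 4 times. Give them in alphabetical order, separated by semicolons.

cry; wide

Unigram counts meeting the condition (exactly 4 times):
  cry: 4
  wide: 4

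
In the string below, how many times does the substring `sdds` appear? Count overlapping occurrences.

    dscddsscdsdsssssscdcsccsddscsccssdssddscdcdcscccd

2

Sliding a length-4 window over the 49 characters (46 positions):
  position 24–27: sdds
  position 36–39: sdds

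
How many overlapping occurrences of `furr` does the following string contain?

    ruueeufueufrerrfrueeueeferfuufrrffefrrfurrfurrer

Sliding a length-4 window over the 48 characters (45 positions):
  position 39–42: furr
  position 43–46: furr

2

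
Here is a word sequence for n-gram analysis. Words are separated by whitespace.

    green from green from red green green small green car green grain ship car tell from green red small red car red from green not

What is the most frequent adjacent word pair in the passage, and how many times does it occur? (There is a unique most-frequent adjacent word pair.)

"from green", 3 times

Bigram frequencies (highest first):
  from green: 3
  green from: 2
  from red: 1
  red green: 1
  green green: 1
  green small: 1
  … (15 more, each ≤ 1)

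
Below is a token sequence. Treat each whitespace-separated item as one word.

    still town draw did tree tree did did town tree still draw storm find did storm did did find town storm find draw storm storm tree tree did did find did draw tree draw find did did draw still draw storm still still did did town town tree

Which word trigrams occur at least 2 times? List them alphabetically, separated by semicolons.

Trigram counts meeting the condition (at least 2 times):
  did did find: 2
  did did town: 2
  still draw storm: 2
  tree did did: 2
  tree tree did: 2

did did find; did did town; still draw storm; tree did did; tree tree did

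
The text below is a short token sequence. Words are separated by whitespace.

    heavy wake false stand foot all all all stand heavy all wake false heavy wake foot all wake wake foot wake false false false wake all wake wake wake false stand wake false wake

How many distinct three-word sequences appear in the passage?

30

34 tokens → 32 trigram windows in total.
Repeated trigrams (each contributes count−1 duplicates):
  all wake wake: 2
  wake false stand: 2
2 duplicate windows → 32 − 2 = 30 distinct.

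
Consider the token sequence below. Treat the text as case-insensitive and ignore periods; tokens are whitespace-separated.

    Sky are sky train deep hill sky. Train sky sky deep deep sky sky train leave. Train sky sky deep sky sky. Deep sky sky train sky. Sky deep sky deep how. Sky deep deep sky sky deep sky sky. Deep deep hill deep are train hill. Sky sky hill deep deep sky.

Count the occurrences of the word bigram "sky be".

0

Scanning the 52 overlapping bigram windows for "sky be":
  (none found)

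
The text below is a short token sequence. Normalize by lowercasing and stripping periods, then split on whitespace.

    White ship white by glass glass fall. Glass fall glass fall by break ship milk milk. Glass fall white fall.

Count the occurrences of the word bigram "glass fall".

Scanning the 19 overlapping bigram windows for "glass fall":
  position 6–7: glass fall
  position 8–9: glass fall
  position 10–11: glass fall
  position 17–18: glass fall

4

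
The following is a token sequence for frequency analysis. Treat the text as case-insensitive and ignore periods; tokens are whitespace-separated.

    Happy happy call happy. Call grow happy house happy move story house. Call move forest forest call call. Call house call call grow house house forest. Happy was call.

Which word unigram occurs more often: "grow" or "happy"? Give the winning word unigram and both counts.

"happy" (6 vs 2)

"grow": 2 occurrences
"happy": 6 occurrences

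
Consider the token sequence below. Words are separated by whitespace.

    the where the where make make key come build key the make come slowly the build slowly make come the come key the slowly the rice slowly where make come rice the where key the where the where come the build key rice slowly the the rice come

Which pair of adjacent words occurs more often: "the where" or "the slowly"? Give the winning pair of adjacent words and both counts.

"the where" (5 vs 1)

"the where": 5 occurrences
"the slowly": 1 occurrence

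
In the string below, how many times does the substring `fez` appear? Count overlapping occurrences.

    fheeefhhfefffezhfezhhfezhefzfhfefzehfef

3

Sliding a length-3 window over the 39 characters (37 positions):
  position 13–15: fez
  position 17–19: fez
  position 22–24: fez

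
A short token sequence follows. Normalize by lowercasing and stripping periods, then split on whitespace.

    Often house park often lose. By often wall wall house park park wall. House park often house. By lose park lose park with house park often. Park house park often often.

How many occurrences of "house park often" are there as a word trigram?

4

Scanning the 29 overlapping trigram windows for "house park often":
  position 2–4: house park often
  position 14–16: house park often
  position 24–26: house park often
  position 28–30: house park often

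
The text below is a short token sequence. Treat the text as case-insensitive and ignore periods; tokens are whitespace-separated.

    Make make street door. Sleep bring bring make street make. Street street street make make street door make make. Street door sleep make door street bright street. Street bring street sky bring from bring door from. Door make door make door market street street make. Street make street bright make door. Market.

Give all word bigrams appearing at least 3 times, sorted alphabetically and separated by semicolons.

door make; make door; make make; make street; street door; street make; street street

Bigram counts meeting the condition (at least 3 times):
  door make: 3
  make door: 4
  make make: 3
  make street: 7
  street door: 3
  street make: 4
  street street: 4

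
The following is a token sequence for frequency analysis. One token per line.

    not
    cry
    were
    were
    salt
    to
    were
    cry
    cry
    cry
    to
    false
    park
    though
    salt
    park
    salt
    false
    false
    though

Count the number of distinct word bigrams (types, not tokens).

20 tokens → 19 bigram windows in total.
Repeated bigrams (each contributes count−1 duplicates):
  cry cry: 2
1 duplicate windows → 19 − 1 = 18 distinct.

18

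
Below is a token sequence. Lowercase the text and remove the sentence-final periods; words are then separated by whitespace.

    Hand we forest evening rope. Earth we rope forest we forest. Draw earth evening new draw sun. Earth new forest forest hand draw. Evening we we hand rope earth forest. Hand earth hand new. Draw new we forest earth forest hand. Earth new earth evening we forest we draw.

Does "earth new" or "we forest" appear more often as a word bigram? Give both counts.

"earth new": 2 occurrences
"we forest": 4 occurrences

"we forest" (4 vs 2)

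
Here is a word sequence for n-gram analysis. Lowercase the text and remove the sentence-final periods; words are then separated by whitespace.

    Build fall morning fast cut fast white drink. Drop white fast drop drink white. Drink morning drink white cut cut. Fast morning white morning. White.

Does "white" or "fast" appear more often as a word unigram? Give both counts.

"white" (6 vs 4)

"white": 6 occurrences
"fast": 4 occurrences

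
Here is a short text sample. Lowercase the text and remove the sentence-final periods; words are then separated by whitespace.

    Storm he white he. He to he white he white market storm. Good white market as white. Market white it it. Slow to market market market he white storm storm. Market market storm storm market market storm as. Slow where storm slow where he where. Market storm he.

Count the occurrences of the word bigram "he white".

Scanning the 47 overlapping bigram windows for "he white":
  position 2–3: he white
  position 7–8: he white
  position 9–10: he white
  position 27–28: he white

4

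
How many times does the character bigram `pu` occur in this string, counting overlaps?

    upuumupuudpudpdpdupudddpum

5

Sliding a length-2 window over the 26 characters (25 positions):
  position 2–3: pu
  position 7–8: pu
  position 11–12: pu
  position 19–20: pu
  position 24–25: pu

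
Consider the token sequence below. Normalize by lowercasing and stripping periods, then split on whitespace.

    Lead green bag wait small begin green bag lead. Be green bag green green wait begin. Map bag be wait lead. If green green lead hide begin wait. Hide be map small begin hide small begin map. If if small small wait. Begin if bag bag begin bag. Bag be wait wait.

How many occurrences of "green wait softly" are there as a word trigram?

Scanning the 50 overlapping trigram windows for "green wait softly":
  (none found)

0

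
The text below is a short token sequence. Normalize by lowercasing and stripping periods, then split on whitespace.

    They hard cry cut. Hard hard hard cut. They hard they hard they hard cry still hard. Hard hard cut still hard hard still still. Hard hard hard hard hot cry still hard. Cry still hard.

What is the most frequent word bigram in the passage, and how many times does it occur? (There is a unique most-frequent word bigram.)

"hard hard", 8 times

Bigram frequencies (highest first):
  hard hard: 8
  still hard: 5
  they hard: 4
  hard cry: 3
  cry still: 3
  hard cut: 2
  … (9 more, each ≤ 2)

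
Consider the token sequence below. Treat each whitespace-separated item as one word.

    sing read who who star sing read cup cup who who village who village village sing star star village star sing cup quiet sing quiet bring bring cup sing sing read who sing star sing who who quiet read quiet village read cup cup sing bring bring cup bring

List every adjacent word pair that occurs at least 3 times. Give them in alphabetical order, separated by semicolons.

Bigram counts meeting the condition (at least 3 times):
  sing read: 3
  star sing: 3
  who who: 3

sing read; star sing; who who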